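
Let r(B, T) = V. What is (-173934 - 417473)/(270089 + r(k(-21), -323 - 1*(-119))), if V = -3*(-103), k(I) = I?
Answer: -591407/270398 ≈ -2.1872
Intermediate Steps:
V = 309
r(B, T) = 309
(-173934 - 417473)/(270089 + r(k(-21), -323 - 1*(-119))) = (-173934 - 417473)/(270089 + 309) = -591407/270398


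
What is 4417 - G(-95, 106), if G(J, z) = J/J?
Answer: 4416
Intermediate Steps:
G(J, z) = 1
4417 - G(-95, 106) = 4417 - 1*1 = 4417 - 1 = 4416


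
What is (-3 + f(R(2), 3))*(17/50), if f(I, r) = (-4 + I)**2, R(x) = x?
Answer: 17/50 ≈ 0.34000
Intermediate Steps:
(-3 + f(R(2), 3))*(17/50) = (-3 + (-4 + 2)**2)*(17/50) = (-3 + (-2)**2)*(17*(1/50)) = (-3 + 4)*(17/50) = 1*(17/50) = 17/50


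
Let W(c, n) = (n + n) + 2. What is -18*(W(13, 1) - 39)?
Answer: 630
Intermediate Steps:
W(c, n) = 2 + 2*n (W(c, n) = 2*n + 2 = 2 + 2*n)
-18*(W(13, 1) - 39) = -18*((2 + 2*1) - 39) = -18*((2 + 2) - 39) = -18*(4 - 39) = -18*(-35) = 630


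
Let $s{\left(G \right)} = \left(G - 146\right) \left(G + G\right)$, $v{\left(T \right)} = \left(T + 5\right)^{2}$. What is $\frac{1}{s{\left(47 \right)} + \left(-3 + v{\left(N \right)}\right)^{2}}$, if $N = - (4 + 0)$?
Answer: $- \frac{1}{9302} \approx -0.0001075$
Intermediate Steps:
$N = -4$ ($N = \left(-1\right) 4 = -4$)
$v{\left(T \right)} = \left(5 + T\right)^{2}$
$s{\left(G \right)} = 2 G \left(-146 + G\right)$ ($s{\left(G \right)} = \left(-146 + G\right) 2 G = 2 G \left(-146 + G\right)$)
$\frac{1}{s{\left(47 \right)} + \left(-3 + v{\left(N \right)}\right)^{2}} = \frac{1}{2 \cdot 47 \left(-146 + 47\right) + \left(-3 + \left(5 - 4\right)^{2}\right)^{2}} = \frac{1}{2 \cdot 47 \left(-99\right) + \left(-3 + 1^{2}\right)^{2}} = \frac{1}{-9306 + \left(-3 + 1\right)^{2}} = \frac{1}{-9306 + \left(-2\right)^{2}} = \frac{1}{-9306 + 4} = \frac{1}{-9302} = - \frac{1}{9302}$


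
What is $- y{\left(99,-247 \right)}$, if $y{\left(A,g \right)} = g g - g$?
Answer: $-61256$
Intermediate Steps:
$y{\left(A,g \right)} = g^{2} - g$
$- y{\left(99,-247 \right)} = - \left(-247\right) \left(-1 - 247\right) = - \left(-247\right) \left(-248\right) = \left(-1\right) 61256 = -61256$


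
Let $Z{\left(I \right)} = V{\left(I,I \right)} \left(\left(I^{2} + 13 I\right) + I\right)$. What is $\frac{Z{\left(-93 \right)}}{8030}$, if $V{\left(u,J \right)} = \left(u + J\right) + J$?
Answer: $- \frac{2049813}{8030} \approx -255.27$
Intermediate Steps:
$V{\left(u,J \right)} = u + 2 J$ ($V{\left(u,J \right)} = \left(J + u\right) + J = u + 2 J$)
$Z{\left(I \right)} = 3 I \left(I^{2} + 14 I\right)$ ($Z{\left(I \right)} = \left(I + 2 I\right) \left(\left(I^{2} + 13 I\right) + I\right) = 3 I \left(I^{2} + 14 I\right)$)
$\frac{Z{\left(-93 \right)}}{8030} = \frac{3 \left(-93\right)^{2} \left(14 - 93\right)}{8030} = 3 \cdot 8649 \left(-79\right) \frac{1}{8030} = \left(-2049813\right) \frac{1}{8030} = - \frac{2049813}{8030}$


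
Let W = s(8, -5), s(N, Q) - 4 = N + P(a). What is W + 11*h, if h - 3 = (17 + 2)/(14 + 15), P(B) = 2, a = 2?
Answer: 1572/29 ≈ 54.207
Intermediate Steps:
h = 106/29 (h = 3 + (17 + 2)/(14 + 15) = 3 + 19/29 = 106/29 ≈ 3.6552)
s(N, Q) = 6 + N (s(N, Q) = 4 + (N + 2) = 4 + (2 + N) = 6 + N)
W = 14 (W = 6 + 8 = 14)
W + 11*h = 14 + 11*(106/29) = 14 + 1166/29 = 1572/29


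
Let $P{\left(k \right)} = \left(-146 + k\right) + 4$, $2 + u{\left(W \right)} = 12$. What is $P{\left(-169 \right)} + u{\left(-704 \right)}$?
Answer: $-301$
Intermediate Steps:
$u{\left(W \right)} = 10$ ($u{\left(W \right)} = -2 + 12 = 10$)
$P{\left(k \right)} = -142 + k$
$P{\left(-169 \right)} + u{\left(-704 \right)} = \left(-142 - 169\right) + 10 = -311 + 10 = -301$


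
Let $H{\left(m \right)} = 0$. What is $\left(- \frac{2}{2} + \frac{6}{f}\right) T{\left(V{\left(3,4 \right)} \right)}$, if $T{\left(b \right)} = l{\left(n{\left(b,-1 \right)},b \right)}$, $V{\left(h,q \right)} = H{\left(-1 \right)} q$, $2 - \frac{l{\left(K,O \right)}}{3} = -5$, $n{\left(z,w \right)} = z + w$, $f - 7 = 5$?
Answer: $- \frac{21}{2} \approx -10.5$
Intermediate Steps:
$f = 12$ ($f = 7 + 5 = 12$)
$n{\left(z,w \right)} = w + z$
$l{\left(K,O \right)} = 21$ ($l{\left(K,O \right)} = 6 - -15 = 6 + 15 = 21$)
$V{\left(h,q \right)} = 0$ ($V{\left(h,q \right)} = 0 q = 0$)
$T{\left(b \right)} = 21$
$\left(- \frac{2}{2} + \frac{6}{f}\right) T{\left(V{\left(3,4 \right)} \right)} = \left(- \frac{2}{2} + \frac{6}{12}\right) 21 = \left(\left(-2\right) \frac{1}{2} + 6 \cdot \frac{1}{12}\right) 21 = \left(-1 + \frac{1}{2}\right) 21 = \left(- \frac{1}{2}\right) 21 = - \frac{21}{2}$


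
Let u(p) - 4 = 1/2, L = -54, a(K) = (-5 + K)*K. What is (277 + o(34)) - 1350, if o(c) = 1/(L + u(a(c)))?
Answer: -106229/99 ≈ -1073.0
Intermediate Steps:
a(K) = K*(-5 + K)
u(p) = 9/2 (u(p) = 4 + 1/2 = 4 + ½ = 9/2)
o(c) = -2/99 (o(c) = 1/(-54 + 9/2) = 1/(-99/2) = -2/99)
(277 + o(34)) - 1350 = (277 - 2/99) - 1350 = 27421/99 - 1350 = -106229/99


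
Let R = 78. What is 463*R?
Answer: 36114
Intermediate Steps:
463*R = 463*78 = 36114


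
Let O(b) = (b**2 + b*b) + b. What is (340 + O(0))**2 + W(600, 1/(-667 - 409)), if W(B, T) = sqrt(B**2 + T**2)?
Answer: 115600 + sqrt(416799360001)/1076 ≈ 1.1620e+5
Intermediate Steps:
O(b) = b + 2*b**2 (O(b) = (b**2 + b**2) + b = 2*b**2 + b = b + 2*b**2)
(340 + O(0))**2 + W(600, 1/(-667 - 409)) = (340 + 0*(1 + 2*0))**2 + sqrt(600**2 + (1/(-667 - 409))**2) = (340 + 0*(1 + 0))**2 + sqrt(360000 + (1/(-1076))**2) = (340 + 0*1)**2 + sqrt(360000 + (-1/1076)**2) = (340 + 0)**2 + sqrt(360000 + 1/1157776) = 340**2 + sqrt(416799360001/1157776) = 115600 + sqrt(416799360001)/1076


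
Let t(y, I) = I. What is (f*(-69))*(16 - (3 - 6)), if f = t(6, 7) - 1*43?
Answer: 47196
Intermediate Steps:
f = -36 (f = 7 - 1*43 = 7 - 43 = -36)
(f*(-69))*(16 - (3 - 6)) = (-36*(-69))*(16 - (3 - 6)) = 2484*(16 - 1*(-3)) = 2484*(16 + 3) = 2484*19 = 47196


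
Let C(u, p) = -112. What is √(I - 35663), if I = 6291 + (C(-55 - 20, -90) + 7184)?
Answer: 10*I*√223 ≈ 149.33*I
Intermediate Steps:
I = 13363 (I = 6291 + (-112 + 7184) = 6291 + 7072 = 13363)
√(I - 35663) = √(13363 - 35663) = √(-22300) = 10*I*√223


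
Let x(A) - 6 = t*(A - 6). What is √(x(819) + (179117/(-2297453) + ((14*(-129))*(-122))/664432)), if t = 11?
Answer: √325837598033868914372756309/190812661462 ≈ 94.600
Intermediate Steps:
x(A) = -60 + 11*A (x(A) = 6 + 11*(A - 6) = 6 + 11*(-6 + A) = 6 + (-66 + 11*A) = -60 + 11*A)
√(x(819) + (179117/(-2297453) + ((14*(-129))*(-122))/664432)) = √((-60 + 11*819) + (179117/(-2297453) + ((14*(-129))*(-122))/664432)) = √((-60 + 9009) + (179117*(-1/2297453) - 1806*(-122)*(1/664432))) = √(8949 + (-179117/2297453 + 220332*(1/664432))) = √(8949 + (-179117/2297453 + 55083/166108)) = √(8949 + 96797836963/381625322924) = √(3415261812683839/381625322924) = √325837598033868914372756309/190812661462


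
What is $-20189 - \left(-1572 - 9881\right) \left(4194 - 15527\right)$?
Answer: $-129817038$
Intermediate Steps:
$-20189 - \left(-1572 - 9881\right) \left(4194 - 15527\right) = -20189 - \left(-11453\right) \left(-11333\right) = -20189 - 129796849 = -129817038$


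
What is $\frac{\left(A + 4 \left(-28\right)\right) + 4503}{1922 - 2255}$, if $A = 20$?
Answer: $- \frac{4411}{333} \approx -13.246$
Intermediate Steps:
$\frac{\left(A + 4 \left(-28\right)\right) + 4503}{1922 - 2255} = \frac{\left(20 + 4 \left(-28\right)\right) + 4503}{1922 - 2255} = \frac{\left(20 - 112\right) + 4503}{-333} = \left(-92 + 4503\right) \left(- \frac{1}{333}\right) = 4411 \left(- \frac{1}{333}\right) = - \frac{4411}{333}$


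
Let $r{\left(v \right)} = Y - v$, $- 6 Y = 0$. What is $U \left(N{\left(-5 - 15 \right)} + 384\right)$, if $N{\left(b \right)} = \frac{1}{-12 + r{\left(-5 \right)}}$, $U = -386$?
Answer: $- \frac{1037182}{7} \approx -1.4817 \cdot 10^{5}$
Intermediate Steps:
$Y = 0$ ($Y = \left(- \frac{1}{6}\right) 0 = 0$)
$r{\left(v \right)} = - v$ ($r{\left(v \right)} = 0 - v = - v$)
$N{\left(b \right)} = - \frac{1}{7}$ ($N{\left(b \right)} = \frac{1}{-12 - -5} = \frac{1}{-12 + 5} = \frac{1}{-7} = - \frac{1}{7}$)
$U \left(N{\left(-5 - 15 \right)} + 384\right) = - 386 \left(- \frac{1}{7} + 384\right) = \left(-386\right) \frac{2687}{7} = - \frac{1037182}{7}$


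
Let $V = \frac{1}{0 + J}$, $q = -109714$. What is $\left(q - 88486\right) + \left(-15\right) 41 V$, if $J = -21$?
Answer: $- \frac{1387195}{7} \approx -1.9817 \cdot 10^{5}$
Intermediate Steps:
$V = - \frac{1}{21}$ ($V = \frac{1}{0 - 21} = \frac{1}{-21} = - \frac{1}{21} \approx -0.047619$)
$\left(q - 88486\right) + \left(-15\right) 41 V = \left(-109714 - 88486\right) + \left(-15\right) 41 \left(- \frac{1}{21}\right) = -198200 - - \frac{205}{7} = -198200 + \frac{205}{7} = - \frac{1387195}{7}$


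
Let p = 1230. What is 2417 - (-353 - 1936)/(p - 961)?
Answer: 652462/269 ≈ 2425.5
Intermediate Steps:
2417 - (-353 - 1936)/(p - 961) = 2417 - (-353 - 1936)/(1230 - 961) = 2417 - (-2289)/269 = 2417 - 1*(-2289/269) = 2417 + 2289/269 = 652462/269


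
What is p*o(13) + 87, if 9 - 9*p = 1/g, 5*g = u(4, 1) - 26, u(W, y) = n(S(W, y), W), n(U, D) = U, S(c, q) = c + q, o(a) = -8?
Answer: 14891/189 ≈ 78.788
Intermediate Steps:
u(W, y) = W + y
g = -21/5 (g = ((4 + 1) - 26)/5 = (5 - 26)/5 = (1/5)*(-21) = -21/5 ≈ -4.2000)
p = 194/189 (p = 1 - 1/(9*(-21/5)) = 1 - 1/9*(-5/21) = 1 + 5/189 = 194/189 ≈ 1.0265)
p*o(13) + 87 = (194/189)*(-8) + 87 = -1552/189 + 87 = 14891/189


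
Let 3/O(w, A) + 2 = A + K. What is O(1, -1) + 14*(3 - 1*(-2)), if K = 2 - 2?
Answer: 69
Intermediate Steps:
K = 0
O(w, A) = 3/(-2 + A) (O(w, A) = 3/(-2 + (A + 0)) = 3/(-2 + A))
O(1, -1) + 14*(3 - 1*(-2)) = 3/(-2 - 1) + 14*(3 - 1*(-2)) = 3/(-3) + 14*(3 + 2) = 3*(-⅓) + 14*5 = -1 + 70 = 69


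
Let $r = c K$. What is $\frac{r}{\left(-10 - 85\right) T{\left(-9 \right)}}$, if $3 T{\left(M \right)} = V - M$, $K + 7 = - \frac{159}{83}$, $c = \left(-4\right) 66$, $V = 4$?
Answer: $- \frac{117216}{20501} \approx -5.7176$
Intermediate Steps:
$c = -264$
$K = - \frac{740}{83}$ ($K = -7 - \frac{159}{83} = - \frac{740}{83} \approx -8.9157$)
$T{\left(M \right)} = \frac{4}{3} - \frac{M}{3}$ ($T{\left(M \right)} = \frac{4 - M}{3} = \frac{4}{3} - \frac{M}{3}$)
$r = \frac{195360}{83}$ ($r = \left(-264\right) \left(- \frac{740}{83}\right) = \frac{195360}{83} \approx 2353.7$)
$\frac{r}{\left(-10 - 85\right) T{\left(-9 \right)}} = \frac{195360}{83 \left(-10 - 85\right) \left(\frac{4}{3} - -3\right)} = \frac{195360}{83 \left(- 95 \left(\frac{4}{3} + 3\right)\right)} = \frac{195360}{83 \left(\left(-95\right) \frac{13}{3}\right)} = \frac{195360}{83 \left(- \frac{1235}{3}\right)} = \frac{195360}{83} \left(- \frac{3}{1235}\right) = - \frac{117216}{20501}$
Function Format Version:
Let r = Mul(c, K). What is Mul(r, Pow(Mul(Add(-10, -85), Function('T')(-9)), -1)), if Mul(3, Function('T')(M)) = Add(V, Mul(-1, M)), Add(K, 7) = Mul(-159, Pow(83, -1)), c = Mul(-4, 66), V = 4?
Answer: Rational(-117216, 20501) ≈ -5.7176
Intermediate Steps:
c = -264
K = Rational(-740, 83) (K = Add(-7, Mul(-159, Pow(83, -1))) = Add(-7, Mul(-159, Rational(1, 83))) = Add(-7, Rational(-159, 83)) = Rational(-740, 83) ≈ -8.9157)
Function('T')(M) = Add(Rational(4, 3), Mul(Rational(-1, 3), M)) (Function('T')(M) = Mul(Rational(1, 3), Add(4, Mul(-1, M))) = Add(Rational(4, 3), Mul(Rational(-1, 3), M)))
r = Rational(195360, 83) (r = Mul(-264, Rational(-740, 83)) = Rational(195360, 83) ≈ 2353.7)
Mul(r, Pow(Mul(Add(-10, -85), Function('T')(-9)), -1)) = Mul(Rational(195360, 83), Pow(Mul(Add(-10, -85), Add(Rational(4, 3), Mul(Rational(-1, 3), -9))), -1)) = Mul(Rational(195360, 83), Pow(Mul(-95, Add(Rational(4, 3), 3)), -1)) = Mul(Rational(195360, 83), Pow(Mul(-95, Rational(13, 3)), -1)) = Mul(Rational(195360, 83), Pow(Rational(-1235, 3), -1)) = Mul(Rational(195360, 83), Rational(-3, 1235)) = Rational(-117216, 20501)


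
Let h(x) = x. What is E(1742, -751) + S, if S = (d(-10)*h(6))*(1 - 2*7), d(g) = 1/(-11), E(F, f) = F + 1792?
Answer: 38952/11 ≈ 3541.1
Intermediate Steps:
E(F, f) = 1792 + F
d(g) = -1/11
S = 78/11 (S = (-1/11*6)*(1 - 2*7) = -6*(1 - 14)/11 = -6/11*(-13) = 78/11 ≈ 7.0909)
E(1742, -751) + S = (1792 + 1742) + 78/11 = 3534 + 78/11 = 38952/11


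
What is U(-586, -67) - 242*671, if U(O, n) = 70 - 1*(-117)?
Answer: -162195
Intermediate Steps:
U(O, n) = 187 (U(O, n) = 70 + 117 = 187)
U(-586, -67) - 242*671 = 187 - 242*671 = 187 - 162382 = -162195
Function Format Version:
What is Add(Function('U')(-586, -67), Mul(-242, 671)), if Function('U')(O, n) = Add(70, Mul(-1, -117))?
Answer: -162195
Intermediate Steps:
Function('U')(O, n) = 187 (Function('U')(O, n) = Add(70, 117) = 187)
Add(Function('U')(-586, -67), Mul(-242, 671)) = Add(187, Mul(-242, 671)) = Add(187, -162382) = -162195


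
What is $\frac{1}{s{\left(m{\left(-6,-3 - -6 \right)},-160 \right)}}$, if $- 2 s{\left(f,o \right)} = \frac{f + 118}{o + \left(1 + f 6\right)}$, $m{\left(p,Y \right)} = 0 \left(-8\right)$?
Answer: $\frac{159}{59} \approx 2.6949$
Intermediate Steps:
$m{\left(p,Y \right)} = 0$
$s{\left(f,o \right)} = - \frac{118 + f}{2 \left(1 + o + 6 f\right)}$ ($s{\left(f,o \right)} = - \frac{\left(f + 118\right) \frac{1}{o + \left(1 + f 6\right)}}{2} = - \frac{\left(118 + f\right) \frac{1}{o + \left(1 + 6 f\right)}}{2} = - \frac{\left(118 + f\right) \frac{1}{1 + o + 6 f}}{2} = - \frac{\frac{1}{1 + o + 6 f} \left(118 + f\right)}{2} = - \frac{118 + f}{2 \left(1 + o + 6 f\right)}$)
$\frac{1}{s{\left(m{\left(-6,-3 - -6 \right)},-160 \right)}} = \frac{1}{\frac{1}{2} \frac{1}{1 - 160 + 6 \cdot 0} \left(-118 - 0\right)} = \frac{1}{\frac{1}{2} \frac{1}{1 - 160 + 0} \left(-118 + 0\right)} = \frac{1}{\frac{1}{2} \frac{1}{-159} \left(-118\right)} = \frac{1}{\frac{1}{2} \left(- \frac{1}{159}\right) \left(-118\right)} = \frac{1}{\frac{59}{159}} = \frac{159}{59}$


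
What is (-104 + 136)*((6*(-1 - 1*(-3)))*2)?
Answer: 768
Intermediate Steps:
(-104 + 136)*((6*(-1 - 1*(-3)))*2) = 32*((6*(-1 + 3))*2) = 32*((6*2)*2) = 32*(12*2) = 32*24 = 768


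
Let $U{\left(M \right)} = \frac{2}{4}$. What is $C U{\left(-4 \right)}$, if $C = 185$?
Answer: $\frac{185}{2} \approx 92.5$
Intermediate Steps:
$U{\left(M \right)} = \frac{1}{2}$ ($U{\left(M \right)} = 2 \cdot \frac{1}{4} = \frac{1}{2}$)
$C U{\left(-4 \right)} = 185 \cdot \frac{1}{2} = \frac{185}{2}$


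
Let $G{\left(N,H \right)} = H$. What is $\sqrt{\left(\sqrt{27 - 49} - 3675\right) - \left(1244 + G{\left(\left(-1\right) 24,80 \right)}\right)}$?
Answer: $\sqrt{-4999 + i \sqrt{22}} \approx 0.0332 + 70.704 i$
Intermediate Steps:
$\sqrt{\left(\sqrt{27 - 49} - 3675\right) - \left(1244 + G{\left(\left(-1\right) 24,80 \right)}\right)} = \sqrt{\left(\sqrt{27 - 49} - 3675\right) - 1324} = \sqrt{\left(\sqrt{-22} - 3675\right) - 1324} = \sqrt{\left(i \sqrt{22} - 3675\right) - 1324} = \sqrt{\left(-3675 + i \sqrt{22}\right) - 1324} = \sqrt{-4999 + i \sqrt{22}}$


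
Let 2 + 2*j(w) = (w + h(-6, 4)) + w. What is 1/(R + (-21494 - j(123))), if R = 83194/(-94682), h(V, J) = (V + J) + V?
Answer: -47341/1023175289 ≈ -4.6269e-5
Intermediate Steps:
h(V, J) = J + 2*V (h(V, J) = (J + V) + V = J + 2*V)
R = -41597/47341 (R = 83194*(-1/94682) = -41597/47341 ≈ -0.87867)
j(w) = -5 + w (j(w) = -1 + ((w + (4 + 2*(-6))) + w)/2 = -1 + ((w + (4 - 12)) + w)/2 = -1 + ((w - 8) + w)/2 = -1 + ((-8 + w) + w)/2 = -1 + (-8 + 2*w)/2 = -1 + (-4 + w) = -5 + w)
1/(R + (-21494 - j(123))) = 1/(-41597/47341 + (-21494 - (-5 + 123))) = 1/(-41597/47341 + (-21494 - 1*118)) = 1/(-41597/47341 + (-21494 - 118)) = 1/(-41597/47341 - 21612) = 1/(-1023175289/47341) = -47341/1023175289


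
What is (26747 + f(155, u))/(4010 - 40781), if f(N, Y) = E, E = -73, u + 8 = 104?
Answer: -26674/36771 ≈ -0.72541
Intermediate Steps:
u = 96 (u = -8 + 104 = 96)
f(N, Y) = -73
(26747 + f(155, u))/(4010 - 40781) = (26747 - 73)/(4010 - 40781) = 26674/(-36771) = 26674*(-1/36771) = -26674/36771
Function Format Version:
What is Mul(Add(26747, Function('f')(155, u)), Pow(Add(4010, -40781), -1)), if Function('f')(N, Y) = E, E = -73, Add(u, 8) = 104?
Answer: Rational(-26674, 36771) ≈ -0.72541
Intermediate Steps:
u = 96 (u = Add(-8, 104) = 96)
Function('f')(N, Y) = -73
Mul(Add(26747, Function('f')(155, u)), Pow(Add(4010, -40781), -1)) = Mul(Add(26747, -73), Pow(Add(4010, -40781), -1)) = Mul(26674, Pow(-36771, -1)) = Mul(26674, Rational(-1, 36771)) = Rational(-26674, 36771)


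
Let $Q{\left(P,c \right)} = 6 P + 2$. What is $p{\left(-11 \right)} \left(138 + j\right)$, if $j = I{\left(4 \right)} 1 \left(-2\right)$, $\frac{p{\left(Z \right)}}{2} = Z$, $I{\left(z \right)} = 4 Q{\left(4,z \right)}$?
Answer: $1540$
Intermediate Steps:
$Q{\left(P,c \right)} = 2 + 6 P$
$I{\left(z \right)} = 104$ ($I{\left(z \right)} = 4 \left(2 + 6 \cdot 4\right) = 4 \left(2 + 24\right) = 4 \cdot 26 = 104$)
$p{\left(Z \right)} = 2 Z$
$j = -208$ ($j = 104 \cdot 1 \left(-2\right) = 104 \left(-2\right) = -208$)
$p{\left(-11 \right)} \left(138 + j\right) = 2 \left(-11\right) \left(138 - 208\right) = \left(-22\right) \left(-70\right) = 1540$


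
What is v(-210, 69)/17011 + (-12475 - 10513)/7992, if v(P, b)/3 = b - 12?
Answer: -97420559/33987978 ≈ -2.8663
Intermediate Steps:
v(P, b) = -36 + 3*b (v(P, b) = 3*(b - 12) = 3*(-12 + b) = -36 + 3*b)
v(-210, 69)/17011 + (-12475 - 10513)/7992 = (-36 + 3*69)/17011 + (-12475 - 10513)/7992 = (-36 + 207)*(1/17011) - 22988*1/7992 = 171*(1/17011) - 5747/1998 = 171/17011 - 5747/1998 = -97420559/33987978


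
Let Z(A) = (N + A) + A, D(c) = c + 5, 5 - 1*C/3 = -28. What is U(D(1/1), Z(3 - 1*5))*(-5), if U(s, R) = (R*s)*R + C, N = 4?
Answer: -495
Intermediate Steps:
C = 99 (C = 15 - 3*(-28) = 15 + 84 = 99)
D(c) = 5 + c
Z(A) = 4 + 2*A (Z(A) = (4 + A) + A = 4 + 2*A)
U(s, R) = 99 + s*R² (U(s, R) = (R*s)*R + 99 = s*R² + 99 = 99 + s*R²)
U(D(1/1), Z(3 - 1*5))*(-5) = (99 + (5 + 1/1)*(4 + 2*(3 - 1*5))²)*(-5) = (99 + (5 + 1)*(4 + 2*(3 - 5))²)*(-5) = (99 + 6*(4 + 2*(-2))²)*(-5) = (99 + 6*(4 - 4)²)*(-5) = (99 + 6*0²)*(-5) = (99 + 6*0)*(-5) = (99 + 0)*(-5) = 99*(-5) = -495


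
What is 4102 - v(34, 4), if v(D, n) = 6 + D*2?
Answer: 4028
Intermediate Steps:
v(D, n) = 6 + 2*D
4102 - v(34, 4) = 4102 - (6 + 2*34) = 4102 - (6 + 68) = 4102 - 1*74 = 4102 - 74 = 4028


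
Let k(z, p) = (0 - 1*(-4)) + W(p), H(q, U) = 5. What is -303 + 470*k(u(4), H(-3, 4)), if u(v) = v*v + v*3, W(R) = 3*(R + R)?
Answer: 15677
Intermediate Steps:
W(R) = 6*R (W(R) = 3*(2*R) = 6*R)
u(v) = v² + 3*v
k(z, p) = 4 + 6*p (k(z, p) = (0 - 1*(-4)) + 6*p = (0 + 4) + 6*p = 4 + 6*p)
-303 + 470*k(u(4), H(-3, 4)) = -303 + 470*(4 + 6*5) = -303 + 470*(4 + 30) = -303 + 470*34 = -303 + 15980 = 15677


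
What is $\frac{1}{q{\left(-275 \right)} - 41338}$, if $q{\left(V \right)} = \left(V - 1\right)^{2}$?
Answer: $\frac{1}{34838} \approx 2.8704 \cdot 10^{-5}$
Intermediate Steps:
$q{\left(V \right)} = \left(-1 + V\right)^{2}$
$\frac{1}{q{\left(-275 \right)} - 41338} = \frac{1}{\left(-1 - 275\right)^{2} - 41338} = \frac{1}{\left(-276\right)^{2} - 41338} = \frac{1}{76176 - 41338} = \frac{1}{34838}$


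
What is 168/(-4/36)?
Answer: -1512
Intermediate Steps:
168/(-4/36) = 168/(-4*1/36) = 168/(-⅑) = -9*168 = -1512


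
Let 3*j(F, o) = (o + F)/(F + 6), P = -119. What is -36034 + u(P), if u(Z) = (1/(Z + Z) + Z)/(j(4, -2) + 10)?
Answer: -1295414737/35938 ≈ -36046.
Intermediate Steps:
j(F, o) = (F + o)/(3*(6 + F)) (j(F, o) = ((o + F)/(F + 6))/3 = ((F + o)/(6 + F))/3 = (F + o)/(3*(6 + F)))
u(Z) = 15*Z/151 + 15/(302*Z) (u(Z) = (1/(Z + Z) + Z)/((4 - 2)/(3*(6 + 4)) + 10) = (1/(2*Z) + Z)/((1/3)*2/10 + 10) = (1/(2*Z) + Z)/((1/3)*(1/10)*2 + 10) = (Z + 1/(2*Z))/(1/15 + 10) = (Z + 1/(2*Z))/(151/15) = (Z + 1/(2*Z))*(15/151) = 15*Z/151 + 15/(302*Z))
-36034 + u(P) = -36034 + (15/302)*(1 + 2*(-119)**2)/(-119) = -36034 + (15/302)*(-1/119)*(1 + 2*14161) = -36034 + (15/302)*(-1/119)*(1 + 28322) = -36034 + (15/302)*(-1/119)*28323 = -36034 - 424845/35938 = -1295414737/35938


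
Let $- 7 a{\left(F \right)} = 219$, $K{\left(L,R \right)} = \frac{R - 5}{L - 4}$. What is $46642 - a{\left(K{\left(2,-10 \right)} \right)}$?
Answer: $\frac{326713}{7} \approx 46673.0$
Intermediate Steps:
$K{\left(L,R \right)} = \frac{-5 + R}{-4 + L}$
$a{\left(F \right)} = - \frac{219}{7}$ ($a{\left(F \right)} = \left(- \frac{1}{7}\right) 219 = - \frac{219}{7}$)
$46642 - a{\left(K{\left(2,-10 \right)} \right)} = 46642 - - \frac{219}{7} = 46642 + \frac{219}{7} = \frac{326713}{7}$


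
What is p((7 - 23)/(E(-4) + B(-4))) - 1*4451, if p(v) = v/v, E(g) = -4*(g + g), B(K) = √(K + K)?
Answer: -4450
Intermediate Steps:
B(K) = √2*√K (B(K) = √(2*K) = √2*√K)
E(g) = -8*g
p(v) = 1
p((7 - 23)/(E(-4) + B(-4))) - 1*4451 = 1 - 1*4451 = 1 - 4451 = -4450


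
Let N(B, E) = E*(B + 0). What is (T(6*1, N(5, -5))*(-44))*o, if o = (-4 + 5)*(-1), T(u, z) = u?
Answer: 264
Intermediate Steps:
N(B, E) = B*E (N(B, E) = E*B = B*E)
o = -1 (o = 1*(-1) = -1)
(T(6*1, N(5, -5))*(-44))*o = ((6*1)*(-44))*(-1) = (6*(-44))*(-1) = -264*(-1) = 264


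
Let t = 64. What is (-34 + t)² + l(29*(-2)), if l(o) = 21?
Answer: 921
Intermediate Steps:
(-34 + t)² + l(29*(-2)) = (-34 + 64)² + 21 = 30² + 21 = 900 + 21 = 921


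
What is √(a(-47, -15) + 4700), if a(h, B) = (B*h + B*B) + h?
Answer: √5583 ≈ 74.719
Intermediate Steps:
a(h, B) = h + B² + B*h (a(h, B) = (B*h + B²) + h = (B² + B*h) + h = h + B² + B*h)
√(a(-47, -15) + 4700) = √((-47 + (-15)² - 15*(-47)) + 4700) = √((-47 + 225 + 705) + 4700) = √(883 + 4700) = √5583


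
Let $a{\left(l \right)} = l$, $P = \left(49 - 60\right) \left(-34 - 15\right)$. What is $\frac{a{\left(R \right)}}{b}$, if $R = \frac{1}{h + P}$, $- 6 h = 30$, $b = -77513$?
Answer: $- \frac{1}{41391942} \approx -2.4159 \cdot 10^{-8}$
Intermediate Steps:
$h = -5$ ($h = \left(- \frac{1}{6}\right) 30 = -5$)
$P = 539$ ($P = - 11 \left(-34 - 15\right) = \left(-11\right) \left(-49\right) = 539$)
$R = \frac{1}{534}$ ($R = \frac{1}{-5 + 539} = \frac{1}{534} \approx 0.0018727$)
$\frac{a{\left(R \right)}}{b} = \frac{1}{534 \left(-77513\right)} = \frac{1}{534} \left(- \frac{1}{77513}\right) = - \frac{1}{41391942}$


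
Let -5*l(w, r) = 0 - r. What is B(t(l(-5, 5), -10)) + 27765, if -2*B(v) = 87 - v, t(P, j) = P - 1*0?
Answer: 27722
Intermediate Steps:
l(w, r) = r/5 (l(w, r) = -(0 - r)/5 = -(-1)*r/5 = r/5)
t(P, j) = P (t(P, j) = P + 0 = P)
B(v) = -87/2 + v/2 (B(v) = -(87 - v)/2 = -87/2 + v/2)
B(t(l(-5, 5), -10)) + 27765 = (-87/2 + ((⅕)*5)/2) + 27765 = (-87/2 + (½)*1) + 27765 = (-87/2 + ½) + 27765 = -43 + 27765 = 27722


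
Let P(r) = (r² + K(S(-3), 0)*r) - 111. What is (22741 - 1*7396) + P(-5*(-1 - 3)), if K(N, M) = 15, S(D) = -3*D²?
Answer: 15934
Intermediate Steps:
P(r) = -111 + r² + 15*r (P(r) = (r² + 15*r) - 111 = -111 + r² + 15*r)
(22741 - 1*7396) + P(-5*(-1 - 3)) = (22741 - 1*7396) + (-111 + (-5*(-1 - 3))² + 15*(-5*(-1 - 3))) = (22741 - 7396) + (-111 + (-5*(-4))² + 15*(-5*(-4))) = 15345 + (-111 + 20² + 15*20) = 15345 + (-111 + 400 + 300) = 15345 + 589 = 15934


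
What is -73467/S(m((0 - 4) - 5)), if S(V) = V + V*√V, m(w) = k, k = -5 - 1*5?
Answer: 73467/110 - 73467*I*√10/110 ≈ 667.88 - 2112.0*I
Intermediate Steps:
k = -10 (k = -5 - 5 = -10)
m(w) = -10
S(V) = V + V^(3/2)
-73467/S(m((0 - 4) - 5)) = -73467/(-10 + (-10)^(3/2)) = -73467/(-10 - 10*I*√10)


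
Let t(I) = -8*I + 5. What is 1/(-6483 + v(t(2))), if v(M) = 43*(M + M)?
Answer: -1/7429 ≈ -0.00013461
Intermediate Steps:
t(I) = 5 - 8*I
v(M) = 86*M (v(M) = 43*(2*M) = 86*M)
1/(-6483 + v(t(2))) = 1/(-6483 + 86*(5 - 8*2)) = 1/(-6483 + 86*(5 - 16)) = 1/(-6483 + 86*(-11)) = 1/(-6483 - 946) = 1/(-7429) = -1/7429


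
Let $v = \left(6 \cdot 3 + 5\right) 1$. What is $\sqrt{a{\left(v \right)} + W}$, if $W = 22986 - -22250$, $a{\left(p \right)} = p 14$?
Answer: $3 \sqrt{5062} \approx 213.44$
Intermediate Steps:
$v = 23$ ($v = \left(18 + 5\right) 1 = 23 \cdot 1 = 23$)
$a{\left(p \right)} = 14 p$
$W = 45236$ ($W = 22986 + 22250 = 45236$)
$\sqrt{a{\left(v \right)} + W} = \sqrt{14 \cdot 23 + 45236} = \sqrt{322 + 45236} = \sqrt{45558} = 3 \sqrt{5062}$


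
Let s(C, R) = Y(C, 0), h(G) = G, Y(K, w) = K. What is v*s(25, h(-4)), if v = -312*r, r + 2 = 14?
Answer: -93600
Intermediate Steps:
r = 12 (r = -2 + 14 = 12)
v = -3744 (v = -312*12 = -3744)
s(C, R) = C
v*s(25, h(-4)) = -3744*25 = -93600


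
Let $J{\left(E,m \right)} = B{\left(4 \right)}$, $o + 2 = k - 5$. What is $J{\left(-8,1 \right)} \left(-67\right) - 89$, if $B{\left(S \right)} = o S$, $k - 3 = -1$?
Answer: $1251$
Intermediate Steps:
$k = 2$ ($k = 3 - 1 = 2$)
$o = -5$ ($o = -2 + \left(2 - 5\right) = -2 - 3 = -5$)
$B{\left(S \right)} = - 5 S$
$J{\left(E,m \right)} = -20$ ($J{\left(E,m \right)} = \left(-5\right) 4 = -20$)
$J{\left(-8,1 \right)} \left(-67\right) - 89 = \left(-20\right) \left(-67\right) - 89 = 1340 - 89 = 1251$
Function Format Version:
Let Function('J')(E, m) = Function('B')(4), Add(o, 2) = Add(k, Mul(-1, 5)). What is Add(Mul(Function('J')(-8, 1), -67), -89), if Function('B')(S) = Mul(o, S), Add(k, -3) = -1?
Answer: 1251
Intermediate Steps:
k = 2 (k = Add(3, -1) = 2)
o = -5 (o = Add(-2, Add(2, Mul(-1, 5))) = Add(-2, Add(2, -5)) = Add(-2, -3) = -5)
Function('B')(S) = Mul(-5, S)
Function('J')(E, m) = -20 (Function('J')(E, m) = Mul(-5, 4) = -20)
Add(Mul(Function('J')(-8, 1), -67), -89) = Add(Mul(-20, -67), -89) = Add(1340, -89) = 1251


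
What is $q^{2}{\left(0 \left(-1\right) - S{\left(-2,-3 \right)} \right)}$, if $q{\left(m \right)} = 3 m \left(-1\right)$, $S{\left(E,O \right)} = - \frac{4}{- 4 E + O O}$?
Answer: $\frac{144}{289} \approx 0.49827$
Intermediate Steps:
$S{\left(E,O \right)} = - \frac{4}{O^{2} - 4 E}$ ($S{\left(E,O \right)} = - \frac{4}{- 4 E + O^{2}} = - \frac{4}{O^{2} - 4 E}$)
$q{\left(m \right)} = - 3 m$
$q^{2}{\left(0 \left(-1\right) - S{\left(-2,-3 \right)} \right)} = \left(- 3 \left(0 \left(-1\right) - \frac{4}{- \left(-3\right)^{2} + 4 \left(-2\right)}\right)\right)^{2} = \left(- 3 \left(0 - \frac{4}{\left(-1\right) 9 - 8}\right)\right)^{2} = \left(- 3 \left(0 - \frac{4}{-9 - 8}\right)\right)^{2} = \left(- 3 \left(0 - \frac{4}{-17}\right)\right)^{2} = \left(- 3 \left(0 - 4 \left(- \frac{1}{17}\right)\right)\right)^{2} = \left(- 3 \left(0 - - \frac{4}{17}\right)\right)^{2} = \left(- 3 \left(0 + \frac{4}{17}\right)\right)^{2} = \left(\left(-3\right) \frac{4}{17}\right)^{2} = \left(- \frac{12}{17}\right)^{2} = \frac{144}{289}$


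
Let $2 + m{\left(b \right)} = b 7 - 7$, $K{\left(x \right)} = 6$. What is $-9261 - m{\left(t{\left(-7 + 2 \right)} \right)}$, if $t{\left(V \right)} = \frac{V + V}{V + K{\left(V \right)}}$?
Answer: $-9182$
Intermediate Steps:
$t{\left(V \right)} = \frac{2 V}{6 + V}$ ($t{\left(V \right)} = \frac{V + V}{V + 6} = \frac{2 V}{6 + V}$)
$m{\left(b \right)} = -9 + 7 b$ ($m{\left(b \right)} = -2 + \left(b 7 - 7\right) = -2 + \left(7 b - 7\right) = -2 + \left(-7 + 7 b\right) = -9 + 7 b$)
$-9261 - m{\left(t{\left(-7 + 2 \right)} \right)} = -9261 - \left(-9 + 7 \frac{2 \left(-7 + 2\right)}{6 + \left(-7 + 2\right)}\right) = -9261 - \left(-9 + 7 \cdot 2 \left(-5\right) \frac{1}{6 - 5}\right) = -9261 - \left(-9 + 7 \cdot 2 \left(-5\right) 1^{-1}\right) = -9261 - \left(-9 + 7 \cdot 2 \left(-5\right) 1\right) = -9261 - \left(-9 + 7 \left(-10\right)\right) = -9261 - \left(-9 - 70\right) = -9261 - -79 = -9261 + 79 = -9182$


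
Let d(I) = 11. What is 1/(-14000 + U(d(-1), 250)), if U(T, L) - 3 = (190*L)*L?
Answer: 1/11861003 ≈ 8.4310e-8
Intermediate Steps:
U(T, L) = 3 + 190*L² (U(T, L) = 3 + (190*L)*L = 3 + 190*L²)
1/(-14000 + U(d(-1), 250)) = 1/(-14000 + (3 + 190*250²)) = 1/(-14000 + (3 + 190*62500)) = 1/(-14000 + (3 + 11875000)) = 1/(-14000 + 11875003) = 1/11861003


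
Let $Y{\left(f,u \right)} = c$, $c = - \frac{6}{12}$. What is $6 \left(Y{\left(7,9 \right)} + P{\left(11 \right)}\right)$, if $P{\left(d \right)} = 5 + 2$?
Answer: $39$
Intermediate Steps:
$c = - \frac{1}{2}$ ($c = \left(-6\right) \frac{1}{12} = - \frac{1}{2} \approx -0.5$)
$Y{\left(f,u \right)} = - \frac{1}{2}$
$P{\left(d \right)} = 7$
$6 \left(Y{\left(7,9 \right)} + P{\left(11 \right)}\right) = 6 \left(- \frac{1}{2} + 7\right) = 6 \cdot \frac{13}{2} = 39$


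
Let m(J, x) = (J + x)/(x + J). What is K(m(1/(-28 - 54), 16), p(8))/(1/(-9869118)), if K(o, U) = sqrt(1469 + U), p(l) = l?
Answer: -9869118*sqrt(1477) ≈ -3.7929e+8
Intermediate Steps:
m(J, x) = 1 (m(J, x) = (J + x)/(J + x) = 1)
K(m(1/(-28 - 54), 16), p(8))/(1/(-9869118)) = sqrt(1469 + 8)/(1/(-9869118)) = sqrt(1477)/(-1/9869118) = sqrt(1477)*(-9869118) = -9869118*sqrt(1477)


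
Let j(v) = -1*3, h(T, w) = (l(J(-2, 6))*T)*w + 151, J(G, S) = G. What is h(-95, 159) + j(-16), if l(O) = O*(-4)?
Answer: -120692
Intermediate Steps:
l(O) = -4*O
h(T, w) = 151 + 8*T*w (h(T, w) = ((-4*(-2))*T)*w + 151 = (8*T)*w + 151 = 8*T*w + 151 = 151 + 8*T*w)
j(v) = -3
h(-95, 159) + j(-16) = (151 + 8*(-95)*159) - 3 = (151 - 120840) - 3 = -120689 - 3 = -120692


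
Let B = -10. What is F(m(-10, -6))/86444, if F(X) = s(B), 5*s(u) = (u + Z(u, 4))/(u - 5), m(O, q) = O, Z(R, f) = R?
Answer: 1/324165 ≈ 3.0848e-6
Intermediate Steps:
s(u) = 2*u/(5*(-5 + u)) (s(u) = ((u + u)/(u - 5))/5 = ((2*u)/(-5 + u))/5 = (2*u/(-5 + u))/5 = 2*u/(5*(-5 + u)))
F(X) = 4/15 (F(X) = (⅖)*(-10)/(-5 - 10) = (⅖)*(-10)/(-15) = (⅖)*(-10)*(-1/15) = 4/15)
F(m(-10, -6))/86444 = (4/15)/86444 = (4/15)*(1/86444) = 1/324165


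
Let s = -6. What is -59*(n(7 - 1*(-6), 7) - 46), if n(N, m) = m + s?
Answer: 2655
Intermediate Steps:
n(N, m) = -6 + m (n(N, m) = m - 6 = -6 + m)
-59*(n(7 - 1*(-6), 7) - 46) = -59*((-6 + 7) - 46) = -59*(1 - 46) = -59*(-45) = 2655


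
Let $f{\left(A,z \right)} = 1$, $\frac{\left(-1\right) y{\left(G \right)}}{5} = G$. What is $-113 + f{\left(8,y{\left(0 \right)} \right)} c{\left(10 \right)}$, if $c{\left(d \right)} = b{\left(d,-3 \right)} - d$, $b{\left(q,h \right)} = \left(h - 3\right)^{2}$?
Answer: $-87$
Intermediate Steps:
$b{\left(q,h \right)} = \left(-3 + h\right)^{2}$
$y{\left(G \right)} = - 5 G$
$c{\left(d \right)} = 36 - d$ ($c{\left(d \right)} = \left(-3 - 3\right)^{2} - d = \left(-6\right)^{2} - d = 36 - d$)
$-113 + f{\left(8,y{\left(0 \right)} \right)} c{\left(10 \right)} = -113 + 1 \left(36 - 10\right) = -113 + 1 \cdot 26 = -113 + 26 = -87$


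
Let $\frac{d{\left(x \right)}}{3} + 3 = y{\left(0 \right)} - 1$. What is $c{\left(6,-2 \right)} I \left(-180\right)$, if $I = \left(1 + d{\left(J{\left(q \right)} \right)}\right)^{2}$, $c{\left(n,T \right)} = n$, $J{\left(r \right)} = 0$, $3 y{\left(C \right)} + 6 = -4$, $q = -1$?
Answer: $-476280$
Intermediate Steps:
$y{\left(C \right)} = - \frac{10}{3}$ ($y{\left(C \right)} = -2 + \frac{1}{3} \left(-4\right) = -2 - \frac{4}{3} = - \frac{10}{3}$)
$d{\left(x \right)} = -22$ ($d{\left(x \right)} = -9 + 3 \left(- \frac{10}{3} - 1\right) = -9 + 3 \left(- \frac{13}{3}\right) = -9 - 13 = -22$)
$I = 441$ ($I = \left(1 - 22\right)^{2} = \left(-21\right)^{2} = 441$)
$c{\left(6,-2 \right)} I \left(-180\right) = 6 \cdot 441 \left(-180\right) = 2646 \left(-180\right) = -476280$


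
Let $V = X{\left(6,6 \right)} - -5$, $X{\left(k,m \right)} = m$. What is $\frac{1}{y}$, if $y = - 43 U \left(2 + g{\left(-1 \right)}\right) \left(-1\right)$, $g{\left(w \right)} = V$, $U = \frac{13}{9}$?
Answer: $\frac{9}{7267} \approx 0.0012385$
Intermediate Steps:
$U = \frac{13}{9}$ ($U = 13 \cdot \frac{1}{9} = \frac{13}{9} \approx 1.4444$)
$V = 11$ ($V = 6 - -5 = 6 + 5 = 11$)
$g{\left(w \right)} = 11$
$y = \frac{7267}{9}$ ($y = \left(-43\right) \frac{13}{9} \left(2 + 11\right) \left(-1\right) = - \frac{559 \cdot 13 \left(-1\right)}{9} = \left(- \frac{559}{9}\right) \left(-13\right) = \frac{7267}{9} \approx 807.44$)
$\frac{1}{y} = \frac{1}{\frac{7267}{9}} = \frac{9}{7267}$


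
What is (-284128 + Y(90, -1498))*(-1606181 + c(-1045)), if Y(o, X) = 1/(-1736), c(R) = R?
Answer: 12786421475907/28 ≈ 4.5666e+11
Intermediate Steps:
Y(o, X) = -1/1736
(-284128 + Y(90, -1498))*(-1606181 + c(-1045)) = (-284128 - 1/1736)*(-1606181 - 1045) = -493246209/1736*(-1607226) = 12786421475907/28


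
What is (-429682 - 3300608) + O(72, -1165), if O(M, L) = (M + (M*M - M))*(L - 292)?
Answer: -11283378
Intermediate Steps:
O(M, L) = M**2*(-292 + L) (O(M, L) = (M + (M**2 - M))*(-292 + L) = M**2*(-292 + L))
(-429682 - 3300608) + O(72, -1165) = (-429682 - 3300608) + 72**2*(-292 - 1165) = -3730290 + 5184*(-1457) = -3730290 - 7553088 = -11283378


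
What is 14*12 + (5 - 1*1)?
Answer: 172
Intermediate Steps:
14*12 + (5 - 1*1) = 168 + (5 - 1) = 168 + 4 = 172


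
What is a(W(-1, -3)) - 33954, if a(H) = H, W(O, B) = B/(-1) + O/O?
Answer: -33950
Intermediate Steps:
W(O, B) = 1 - B (W(O, B) = B*(-1) + 1 = -B + 1 = 1 - B)
a(W(-1, -3)) - 33954 = (1 - 1*(-3)) - 33954 = (1 + 3) - 33954 = 4 - 33954 = -33950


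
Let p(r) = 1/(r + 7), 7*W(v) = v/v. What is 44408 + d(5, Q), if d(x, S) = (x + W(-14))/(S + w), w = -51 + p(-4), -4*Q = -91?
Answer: 104136328/2345 ≈ 44408.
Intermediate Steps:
Q = 91/4 (Q = -¼*(-91) = 91/4 ≈ 22.750)
W(v) = ⅐ (W(v) = (v/v)/7 = (⅐)*1 = ⅐)
p(r) = 1/(7 + r)
w = -152/3 (w = -51 + 1/(7 - 4) = -51 + 1/3 = -51 + ⅓ = -152/3 ≈ -50.667)
d(x, S) = (⅐ + x)/(-152/3 + S) (d(x, S) = (x + ⅐)/(S - 152/3) = (⅐ + x)/(-152/3 + S))
44408 + d(5, Q) = 44408 + 3*(1 + 7*5)/(7*(-152 + 3*(91/4))) = 44408 + 3*(1 + 35)/(7*(-152 + 273/4)) = 44408 + (3/7)*36/(-335/4) = 44408 + (3/7)*(-4/335)*36 = 44408 - 432/2345 = 104136328/2345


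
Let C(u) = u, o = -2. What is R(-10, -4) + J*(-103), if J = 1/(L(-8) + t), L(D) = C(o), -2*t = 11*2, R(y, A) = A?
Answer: 51/13 ≈ 3.9231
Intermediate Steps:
t = -11 (t = -11*2/2 = -½*22 = -11)
L(D) = -2
J = -1/13 (J = 1/(-2 - 11) = 1/(-13) = -1/13 ≈ -0.076923)
R(-10, -4) + J*(-103) = -4 - 1/13*(-103) = -4 + 103/13 = 51/13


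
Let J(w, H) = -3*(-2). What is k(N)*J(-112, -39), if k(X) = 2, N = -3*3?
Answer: 12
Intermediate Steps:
J(w, H) = 6
N = -9
k(N)*J(-112, -39) = 2*6 = 12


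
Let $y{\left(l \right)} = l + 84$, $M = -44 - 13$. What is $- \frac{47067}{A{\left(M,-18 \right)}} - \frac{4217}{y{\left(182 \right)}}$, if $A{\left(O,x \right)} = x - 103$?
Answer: $\frac{12009565}{32186} \approx 373.13$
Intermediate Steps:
$M = -57$ ($M = -44 - 13 = -57$)
$y{\left(l \right)} = 84 + l$
$A{\left(O,x \right)} = -103 + x$
$- \frac{47067}{A{\left(M,-18 \right)}} - \frac{4217}{y{\left(182 \right)}} = - \frac{47067}{-103 - 18} - \frac{4217}{84 + 182} = - \frac{47067}{-121} - \frac{4217}{266} = \left(-47067\right) \left(- \frac{1}{121}\right) - \frac{4217}{266} = \frac{47067}{121} - \frac{4217}{266} = \frac{12009565}{32186}$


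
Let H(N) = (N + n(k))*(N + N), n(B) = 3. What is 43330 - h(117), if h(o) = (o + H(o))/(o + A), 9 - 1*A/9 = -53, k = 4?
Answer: 3246617/75 ≈ 43288.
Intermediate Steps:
A = 558 (A = 81 - 9*(-53) = 81 + 477 = 558)
H(N) = 2*N*(3 + N) (H(N) = (N + 3)*(N + N) = (3 + N)*(2*N) = 2*N*(3 + N))
h(o) = (o + 2*o*(3 + o))/(558 + o) (h(o) = (o + 2*o*(3 + o))/(o + 558) = (o + 2*o*(3 + o))/(558 + o))
43330 - h(117) = 43330 - 117*(7 + 2*117)/(558 + 117) = 43330 - 117*(7 + 234)/675 = 43330 - 117*241/675 = 43330 - 1*3133/75 = 43330 - 3133/75 = 3246617/75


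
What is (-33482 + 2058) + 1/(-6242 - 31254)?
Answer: -1178274305/37496 ≈ -31424.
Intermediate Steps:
(-33482 + 2058) + 1/(-6242 - 31254) = -31424 + 1/(-37496) = -31424 - 1/37496 = -1178274305/37496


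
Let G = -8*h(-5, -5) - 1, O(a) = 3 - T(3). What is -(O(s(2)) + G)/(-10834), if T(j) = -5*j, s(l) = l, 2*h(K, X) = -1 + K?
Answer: 41/10834 ≈ 0.0037844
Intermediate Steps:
h(K, X) = -1/2 + K/2 (h(K, X) = (-1 + K)/2 = -1/2 + K/2)
O(a) = 18 (O(a) = 3 - (-5)*3 = 3 - 1*(-15) = 3 + 15 = 18)
G = 23 (G = -8*(-1/2 + (1/2)*(-5)) - 1 = -8*(-1/2 - 5/2) - 1 = -8*(-3) - 1 = 24 - 1 = 23)
-(O(s(2)) + G)/(-10834) = -(18 + 23)/(-10834) = -(-1)*41/10834 = -1*(-41/10834) = 41/10834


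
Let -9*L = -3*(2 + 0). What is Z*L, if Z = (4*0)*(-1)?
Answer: 0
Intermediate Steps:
L = ⅔ (L = -(-1)*(2 + 0)/3 = -(-1)*2/3 = -⅑*(-6) = ⅔ ≈ 0.66667)
Z = 0 (Z = 0*(-1) = 0)
Z*L = 0*(⅔) = 0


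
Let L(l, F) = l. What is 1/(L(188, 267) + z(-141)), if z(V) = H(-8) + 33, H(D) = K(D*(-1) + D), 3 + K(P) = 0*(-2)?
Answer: 1/218 ≈ 0.0045872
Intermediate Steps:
K(P) = -3 (K(P) = -3 + 0*(-2) = -3 + 0 = -3)
H(D) = -3
z(V) = 30 (z(V) = -3 + 33 = 30)
1/(L(188, 267) + z(-141)) = 1/(188 + 30) = 1/218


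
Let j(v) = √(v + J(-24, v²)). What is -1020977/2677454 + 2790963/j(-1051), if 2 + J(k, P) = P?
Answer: -1020977/2677454 + 2790963*√275887/551774 ≈ 2656.4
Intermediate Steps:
J(k, P) = -2 + P
j(v) = √(-2 + v + v²) (j(v) = √(v + (-2 + v²)) = √(-2 + v + v²))
-1020977/2677454 + 2790963/j(-1051) = -1020977/2677454 + 2790963/(√(-2 - 1051 + (-1051)²)) = -1020977*1/2677454 + 2790963/(√(-2 - 1051 + 1104601)) = -1020977/2677454 + 2790963/(√1103548) = -1020977/2677454 + 2790963/((2*√275887)) = -1020977/2677454 + 2790963*(√275887/551774) = -1020977/2677454 + 2790963*√275887/551774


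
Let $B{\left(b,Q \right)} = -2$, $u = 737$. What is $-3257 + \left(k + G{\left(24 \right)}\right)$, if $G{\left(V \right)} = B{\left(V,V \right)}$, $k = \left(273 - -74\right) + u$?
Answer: $-2175$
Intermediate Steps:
$k = 1084$ ($k = \left(273 - -74\right) + 737 = \left(273 + 74\right) + 737 = 347 + 737 = 1084$)
$G{\left(V \right)} = -2$
$-3257 + \left(k + G{\left(24 \right)}\right) = -3257 + \left(1084 - 2\right) = -3257 + 1082 = -2175$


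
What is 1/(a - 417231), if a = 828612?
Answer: 1/411381 ≈ 2.4308e-6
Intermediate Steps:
1/(a - 417231) = 1/(828612 - 417231) = 1/411381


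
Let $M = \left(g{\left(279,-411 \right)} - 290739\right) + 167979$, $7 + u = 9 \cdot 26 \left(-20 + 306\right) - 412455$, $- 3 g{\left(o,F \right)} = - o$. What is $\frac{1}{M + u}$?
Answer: $- \frac{1}{468205} \approx -2.1358 \cdot 10^{-6}$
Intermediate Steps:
$g{\left(o,F \right)} = \frac{o}{3}$ ($g{\left(o,F \right)} = - \frac{\left(-1\right) o}{3} = \frac{o}{3}$)
$u = -345538$ ($u = -7 - \left(412455 - 9 \cdot 26 \left(-20 + 306\right)\right) = -7 + \left(234 \cdot 286 - 412455\right) = -7 + \left(66924 - 412455\right) = -7 - 345531 = -345538$)
$M = -122667$ ($M = \left(\frac{1}{3} \cdot 279 - 290739\right) + 167979 = \left(93 - 290739\right) + 167979 = -290646 + 167979 = -122667$)
$\frac{1}{M + u} = \frac{1}{-122667 - 345538} = \frac{1}{-468205} = - \frac{1}{468205}$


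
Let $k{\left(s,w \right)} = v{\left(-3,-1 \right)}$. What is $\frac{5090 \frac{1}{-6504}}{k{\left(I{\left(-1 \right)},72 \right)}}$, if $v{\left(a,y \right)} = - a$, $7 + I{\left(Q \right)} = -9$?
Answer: $- \frac{2545}{9756} \approx -0.26087$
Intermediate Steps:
$I{\left(Q \right)} = -16$ ($I{\left(Q \right)} = -7 - 9 = -16$)
$k{\left(s,w \right)} = 3$ ($k{\left(s,w \right)} = \left(-1\right) \left(-3\right) = 3$)
$\frac{5090 \frac{1}{-6504}}{k{\left(I{\left(-1 \right)},72 \right)}} = \frac{5090 \frac{1}{-6504}}{3} = 5090 \left(- \frac{1}{6504}\right) \frac{1}{3} = \left(- \frac{2545}{3252}\right) \frac{1}{3} = - \frac{2545}{9756}$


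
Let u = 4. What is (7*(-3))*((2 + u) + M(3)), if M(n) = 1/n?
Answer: -133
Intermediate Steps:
(7*(-3))*((2 + u) + M(3)) = (7*(-3))*((2 + 4) + 1/3) = -21*(6 + ⅓) = -21*19/3 = -133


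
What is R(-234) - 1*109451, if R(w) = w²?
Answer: -54695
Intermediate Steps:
R(-234) - 1*109451 = (-234)² - 1*109451 = 54756 - 109451 = -54695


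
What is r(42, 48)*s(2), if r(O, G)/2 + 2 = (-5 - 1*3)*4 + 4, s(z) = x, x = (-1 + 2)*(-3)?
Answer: 180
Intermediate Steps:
x = -3 (x = 1*(-3) = -3)
s(z) = -3
r(O, G) = -60 (r(O, G) = -4 + 2*((-5 - 1*3)*4 + 4) = -4 + 2*((-5 - 3)*4 + 4) = -4 + 2*(-8*4 + 4) = -4 + 2*(-32 + 4) = -4 + 2*(-28) = -4 - 56 = -60)
r(42, 48)*s(2) = -60*(-3) = 180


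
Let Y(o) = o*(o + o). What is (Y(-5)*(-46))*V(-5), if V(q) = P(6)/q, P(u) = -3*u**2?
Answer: -49680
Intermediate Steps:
Y(o) = 2*o**2 (Y(o) = o*(2*o) = 2*o**2)
V(q) = -108/q (V(q) = (-3*6**2)/q = (-3*36)/q = -108/q)
(Y(-5)*(-46))*V(-5) = ((2*(-5)**2)*(-46))*(-108/(-5)) = ((2*25)*(-46))*(-108*(-1/5)) = (50*(-46))*(108/5) = -2300*108/5 = -49680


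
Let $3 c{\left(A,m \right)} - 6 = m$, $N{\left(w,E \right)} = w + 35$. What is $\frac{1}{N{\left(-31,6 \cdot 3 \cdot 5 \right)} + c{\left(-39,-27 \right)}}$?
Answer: $- \frac{1}{3} \approx -0.33333$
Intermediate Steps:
$N{\left(w,E \right)} = 35 + w$
$c{\left(A,m \right)} = 2 + \frac{m}{3}$
$\frac{1}{N{\left(-31,6 \cdot 3 \cdot 5 \right)} + c{\left(-39,-27 \right)}} = \frac{1}{\left(35 - 31\right) + \left(2 + \frac{1}{3} \left(-27\right)\right)} = \frac{1}{4 + \left(2 - 9\right)} = \frac{1}{4 - 7} = \frac{1}{-3} = - \frac{1}{3}$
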